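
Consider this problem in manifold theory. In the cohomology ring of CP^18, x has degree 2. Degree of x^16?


|x| = 2 in H^*(CP^n).
|x^16| = 16 * |x| = 16 * 2 = 32

32


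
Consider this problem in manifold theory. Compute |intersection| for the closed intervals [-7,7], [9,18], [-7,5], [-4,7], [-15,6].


Intersection = [max(a_i), min(b_i)] = [9, 5].
Since 9 > 5, the intersection is empty.
Length = 0

0


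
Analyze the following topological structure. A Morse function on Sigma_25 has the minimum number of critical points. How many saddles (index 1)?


A perfect Morse function has m_k = b_k.
For Sigma_25: b_0=1, b_1=2g=50, b_2=1.
Saddles m_1 = 2g = 50

50


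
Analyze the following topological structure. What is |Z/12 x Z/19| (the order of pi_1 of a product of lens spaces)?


pi_1(X x Y) = pi_1(X) x pi_1(Y).
pi_1(L(12,1)) = Z/12, pi_1(L(19,1)) = Z/19.
|Z/12 x Z/19| = 12 * 19 = 228

228


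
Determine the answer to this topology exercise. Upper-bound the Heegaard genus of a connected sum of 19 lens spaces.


Heegaard genus satisfies g(A#B) <= g(A) + g(B).
Each lens space has g = 1.
Upper bound: 19 * 1 = 19

19


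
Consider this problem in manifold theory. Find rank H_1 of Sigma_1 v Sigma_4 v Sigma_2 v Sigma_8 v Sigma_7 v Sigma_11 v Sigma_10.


For a wedge X v Y: reduced H_k(X v Y) = H_k(X) + H_k(Y).
Each Sigma_g contributes b_1 = 2g.
b_1 = 2 + 8 + 4 + 16 + 14 + 22 + 20 = 86

86


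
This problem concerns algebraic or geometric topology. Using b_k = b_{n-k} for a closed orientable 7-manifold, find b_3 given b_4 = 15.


Poincare duality for closed orientable n-manifolds: b_k = b_{n-k}.
Here n = 7, so b_3 = b_4 = 15

15


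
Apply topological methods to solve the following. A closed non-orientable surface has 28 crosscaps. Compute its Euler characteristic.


For a non-orientable closed surface with k crosscaps: chi = 2 - k.
Here k = 28.
chi = 2 - 28 = -26

-26


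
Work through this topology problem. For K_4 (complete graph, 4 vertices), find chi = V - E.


K_4: V = 4, E = C(4,2) = 6.
chi = V - E = 4 - 6 = -2

-2


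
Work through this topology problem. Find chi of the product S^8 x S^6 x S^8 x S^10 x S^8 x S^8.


chi is multiplicative: chi(X x Y) = chi(X) chi(Y).
Each even-dim sphere has chi = 2. There are 6 factors.
chi = 2^6 = 64

64


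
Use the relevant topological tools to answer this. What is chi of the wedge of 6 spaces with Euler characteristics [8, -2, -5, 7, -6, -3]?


chi(A v B) = chi(A) + chi(B) - 1 (one point identified).
For 6 spaces: chi = (sum chi_i) - (6 - 1).
sum = -1; chi = -1 - 5 = -6

-6


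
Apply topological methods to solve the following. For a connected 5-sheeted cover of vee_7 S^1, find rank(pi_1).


Nielsen-Schreier: an index-n subgroup of F_r is free of rank 1 + n(r-1).
Equivalently: chi(cover) = n*chi(base); chi(vee_r S^1) = 1 - 7 = -6.
chi(E) = 5*(-6) = -30; rank = 1 - chi(E) = 1 - (-30) = 31.
rank = 1 + 5*(7-1) = 1 + 30 = 31

31


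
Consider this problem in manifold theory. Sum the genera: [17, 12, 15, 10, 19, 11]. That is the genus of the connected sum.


Genus is additive under connected sum of orientable surfaces.
g = 17 + 12 + 15 + 10 + 19 + 11 = 84

84


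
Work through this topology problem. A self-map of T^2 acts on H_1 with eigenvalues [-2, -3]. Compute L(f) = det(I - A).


For a torus self-map: L(f) = det(I - A) where A acts on H_1.
L(f) = (1--2) * (1--3) = 3 * 4 = 12

12


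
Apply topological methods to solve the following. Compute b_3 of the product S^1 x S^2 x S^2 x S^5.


Each S^d has Poincare polynomial 1 + t^d.
The product S^1 x S^2 x S^2 x S^5 has Poincare polynomial prod(1+t^d_i).
Expanding: b_0=1, b_1=1, b_2=2, b_3=2, b_4=1, b_5=2, b_6=1, b_7=2, b_8=2, b_9=1, b_10=1.
b_3 = 2

2


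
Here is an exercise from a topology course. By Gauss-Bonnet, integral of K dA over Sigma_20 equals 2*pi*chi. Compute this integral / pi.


Gauss-Bonnet: integral K dA = 2*pi*chi(M).
chi(Sigma_20) = 2 - 2*20 = -38.
(integral K dA)/pi = 2*chi = 2*(-38) = -76

-76


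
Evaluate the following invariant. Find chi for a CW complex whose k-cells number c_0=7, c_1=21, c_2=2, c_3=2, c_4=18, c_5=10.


chi = sum_k (-1)^k c_k.
= (-1)^0*7 + (-1)^1*21 + (-1)^2*2 + (-1)^3*2 + (-1)^4*18 + (-1)^5*10
= (7) + (-21) + (2) + (-2) + (18) + (-10)
= -6

-6


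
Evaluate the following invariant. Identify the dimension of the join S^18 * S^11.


Join of spheres: S^m * S^n = S^{m+n+1}.
dim = 18 + 11 + 1 = 30

30


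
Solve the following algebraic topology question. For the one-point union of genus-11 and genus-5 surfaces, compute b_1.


For a wedge: H_1(A v B) = H_1(A) + H_1(B).
b_1(Sigma_11) = 22, b_1(Sigma_5) = 10.
b_1 = 22 + 10 = 32

32


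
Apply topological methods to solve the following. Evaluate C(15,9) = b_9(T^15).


By the Kunneth formula, b_k(T^n) = C(n,k).
b_9(T^15) = C(15,9).
C(15,9) = 15!/(9!*6!) = 5005

5005


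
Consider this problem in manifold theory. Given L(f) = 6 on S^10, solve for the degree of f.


L(f) = 1 + (-1)^10 deg(f) on S^10.
6 = 1 + (-1)^10 * deg(f)
(-1)^10 * deg(f) = 5
deg(f) = 5

5


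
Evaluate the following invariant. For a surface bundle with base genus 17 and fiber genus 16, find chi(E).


For a fiber bundle F -> E -> B (with CW structure): chi(E) = chi(B) * chi(F).
chi(Sigma_17) = -32, chi(Sigma_16) = -30.
chi(E) = (-32) * (-30) = 960

960


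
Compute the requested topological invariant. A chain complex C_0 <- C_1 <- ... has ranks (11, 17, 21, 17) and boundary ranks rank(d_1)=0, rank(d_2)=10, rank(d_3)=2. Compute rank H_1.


rank H_k = rank(ker d_k) - rank(im d_{k+1}).
rank(ker d_1) = rank(C_1) - rank(d_1) = 17 - 0 = 17.
rank(im d_{1+1}) = 10.
rank H_1 = 17 - 10 = 7

7


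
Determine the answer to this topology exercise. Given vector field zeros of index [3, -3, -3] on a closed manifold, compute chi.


Poincare-Hopf: chi(M) = sum of indices of zeros.
chi = (3) + (-3) + (-3) = -3

-3


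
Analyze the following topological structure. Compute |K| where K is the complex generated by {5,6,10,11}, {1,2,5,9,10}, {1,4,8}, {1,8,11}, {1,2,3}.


Each maximal simplex on m vertices has 2^m - 1 nonempty faces.
Take the union (dedupe shared faces).
Total distinct faces = 56

56


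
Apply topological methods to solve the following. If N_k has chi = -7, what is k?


chi = 2 - k for closed non-orientable surfaces with k crosscaps.
-7 = 2 - k
k = 2 - (-7) = 9

9


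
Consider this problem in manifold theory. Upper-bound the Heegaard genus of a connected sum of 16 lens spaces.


Heegaard genus satisfies g(A#B) <= g(A) + g(B).
Each lens space has g = 1.
Upper bound: 16 * 1 = 16

16


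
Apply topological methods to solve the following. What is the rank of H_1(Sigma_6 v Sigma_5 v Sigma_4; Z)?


For a wedge X v Y: reduced H_k(X v Y) = H_k(X) + H_k(Y).
Each Sigma_g contributes b_1 = 2g.
b_1 = 12 + 10 + 8 = 30

30


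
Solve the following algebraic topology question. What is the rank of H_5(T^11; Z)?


By the Kunneth formula, b_k(T^n) = C(n,k).
b_5(T^11) = C(11,5).
C(11,5) = 11!/(5!*6!) = 462

462


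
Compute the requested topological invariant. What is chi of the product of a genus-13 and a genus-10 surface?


chi(Sigma_13) = 2 - 2*13 = -24
chi(Sigma_10) = 2 - 2*10 = -18
chi(product) = (-24) * (-18) = 432

432


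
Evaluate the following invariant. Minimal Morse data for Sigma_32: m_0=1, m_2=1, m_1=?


A perfect Morse function has m_k = b_k.
For Sigma_32: b_0=1, b_1=2g=64, b_2=1.
Saddles m_1 = 2g = 64

64


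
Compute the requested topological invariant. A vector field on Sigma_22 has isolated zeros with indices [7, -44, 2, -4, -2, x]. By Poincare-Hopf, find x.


Poincare-Hopf: sum of indices = chi(M).
chi(Sigma_22) = 2 - 2*22 = -42.
Sum of known indices = -41.
x = chi - (sum known) = -42 - (-41) = -1

-1


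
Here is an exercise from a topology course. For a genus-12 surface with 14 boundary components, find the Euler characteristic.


For a compact orientable surface with genus g and b boundary components: chi = 2 - 2g - b.
chi = 2 - 2*12 - 14 = 2 - 24 - 14 = -36

-36


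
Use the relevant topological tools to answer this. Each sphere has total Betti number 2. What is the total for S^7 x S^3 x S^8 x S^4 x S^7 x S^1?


Total Betti number is multiplicative under products.
Each S^d (d>=1) has total Betti number 2.
There are 6 sphere factors.
Total = 2^6 = 64

64


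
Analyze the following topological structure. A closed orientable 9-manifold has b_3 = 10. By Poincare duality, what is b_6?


Poincare duality for closed orientable n-manifolds: b_k = b_{n-k}.
Here n = 9, so b_6 = b_3 = 10

10


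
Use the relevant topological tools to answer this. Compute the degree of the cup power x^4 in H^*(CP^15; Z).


|x| = 2 in H^*(CP^n).
|x^4| = 4 * |x| = 4 * 2 = 8

8


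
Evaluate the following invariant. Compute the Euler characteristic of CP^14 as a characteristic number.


For any closed oriented manifold, <e(TM),[M]> = chi(M).
chi(CP^14) = 14+1 = 15

15


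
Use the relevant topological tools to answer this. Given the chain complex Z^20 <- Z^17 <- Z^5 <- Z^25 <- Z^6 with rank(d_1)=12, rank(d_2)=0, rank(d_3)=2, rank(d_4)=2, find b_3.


rank H_k = rank(ker d_k) - rank(im d_{k+1}).
rank(ker d_3) = rank(C_3) - rank(d_3) = 25 - 2 = 23.
rank(im d_{3+1}) = 2.
rank H_3 = 23 - 2 = 21

21


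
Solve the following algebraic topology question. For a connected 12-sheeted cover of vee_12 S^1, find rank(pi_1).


Nielsen-Schreier: an index-n subgroup of F_r is free of rank 1 + n(r-1).
Equivalently: chi(cover) = n*chi(base); chi(vee_r S^1) = 1 - 12 = -11.
chi(E) = 12*(-11) = -132; rank = 1 - chi(E) = 1 - (-132) = 133.
rank = 1 + 12*(12-1) = 1 + 132 = 133

133


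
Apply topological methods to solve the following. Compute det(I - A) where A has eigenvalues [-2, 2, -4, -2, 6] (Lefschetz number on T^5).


For a torus self-map: L(f) = det(I - A) where A acts on H_1.
L(f) = (1--2) * (1-2) * (1--4) * (1--2) * (1-6) = 3 * -1 * 5 * 3 * -5 = 225

225


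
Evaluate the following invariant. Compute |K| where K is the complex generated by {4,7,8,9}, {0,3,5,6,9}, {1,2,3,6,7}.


Each maximal simplex on m vertices has 2^m - 1 nonempty faces.
Take the union (dedupe shared faces).
Total distinct faces = 72

72


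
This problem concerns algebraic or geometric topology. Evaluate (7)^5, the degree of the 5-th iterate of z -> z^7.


deg(f) = 7. Degree is multiplicative: deg(f^5) = (deg f)^5.
deg(f^5) = (7)^5 = 16807

16807


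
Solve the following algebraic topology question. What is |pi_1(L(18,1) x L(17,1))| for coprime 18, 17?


pi_1(X x Y) = pi_1(X) x pi_1(Y).
pi_1(L(18,1)) = Z/18, pi_1(L(17,1)) = Z/17.
|Z/18 x Z/17| = 18 * 17 = 306

306


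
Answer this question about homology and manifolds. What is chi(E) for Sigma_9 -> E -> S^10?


chi(S^10) = 2 (n even), chi(Sigma_9) = 2 - 2*9 = -16.
chi(E) = 2 * (-16) = -32

-32


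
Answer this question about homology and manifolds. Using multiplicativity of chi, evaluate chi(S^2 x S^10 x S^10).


chi is multiplicative: chi(X x Y) = chi(X) chi(Y).
Each even-dim sphere has chi = 2. There are 3 factors.
chi = 2^3 = 8

8


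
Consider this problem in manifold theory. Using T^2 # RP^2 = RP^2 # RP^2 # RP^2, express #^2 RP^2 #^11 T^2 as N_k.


Since a >= 1, the sum is non-orientable; each T^2 can be replaced by RP^2 # RP^2 (since T^2#RP^2 = 3RP^2).
Total crosscaps k = 2 + 2*11 = 24.
Check via chi: chi = 2*1 + 11*0 - (2+11-1)*2 = -22 = 2 - k = -22. Consistent.

24


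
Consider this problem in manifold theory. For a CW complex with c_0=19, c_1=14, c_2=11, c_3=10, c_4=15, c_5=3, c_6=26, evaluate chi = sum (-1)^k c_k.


chi = sum_k (-1)^k c_k.
= (-1)^0*19 + (-1)^1*14 + (-1)^2*11 + (-1)^3*10 + (-1)^4*15 + (-1)^5*3 + (-1)^6*26
= (19) + (-14) + (11) + (-10) + (15) + (-3) + (26)
= 44

44


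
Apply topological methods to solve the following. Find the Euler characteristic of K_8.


K_8: V = 8, E = C(8,2) = 28.
chi = V - E = 8 - 28 = -20

-20


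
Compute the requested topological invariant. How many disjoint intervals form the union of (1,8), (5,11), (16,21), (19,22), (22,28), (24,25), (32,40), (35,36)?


Sort and merge overlapping open intervals.
Merged: (1,11), (16,22), (22,28), (32,40).
Number of components = 4

4


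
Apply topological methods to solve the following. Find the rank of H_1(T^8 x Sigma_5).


pi_1(A x B) = pi_1(A) x pi_1(B); rank of abelianization = b_1.
b_1(T^8) = 8, b_1(Sigma_5) = 2*5 = 10.
b_1(product) = 8 + 10 = 18

18


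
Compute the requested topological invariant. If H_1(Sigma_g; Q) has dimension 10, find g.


For a closed orientable surface: b_1 = 2g.
10 = 2g
g = 10 / 2 = 5

5


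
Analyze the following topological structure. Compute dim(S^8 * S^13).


Join of spheres: S^m * S^n = S^{m+n+1}.
dim = 8 + 13 + 1 = 22

22


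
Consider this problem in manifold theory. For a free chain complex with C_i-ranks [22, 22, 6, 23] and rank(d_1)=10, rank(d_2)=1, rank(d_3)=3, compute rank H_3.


rank H_k = rank(ker d_k) - rank(im d_{k+1}).
rank(ker d_3) = rank(C_3) - rank(d_3) = 23 - 3 = 20.
rank(im d_{3+1}) = 0.
rank H_3 = 20 - 0 = 20

20


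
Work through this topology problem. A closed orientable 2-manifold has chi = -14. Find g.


chi = 2 - 2g for closed orientable surfaces.
-14 = 2 - 2g
2g = 2 - (-14) = 16
g = 8

8


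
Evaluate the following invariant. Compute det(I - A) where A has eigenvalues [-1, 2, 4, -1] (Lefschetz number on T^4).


For a torus self-map: L(f) = det(I - A) where A acts on H_1.
L(f) = (1--1) * (1-2) * (1-4) * (1--1) = 2 * -1 * -3 * 2 = 12

12


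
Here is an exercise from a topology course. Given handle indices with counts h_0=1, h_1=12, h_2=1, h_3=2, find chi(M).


Handles of index k contribute (-1)^k to chi (same as CW cells).
chi = (1) + (-12) + (1) + (-2) = -12

-12


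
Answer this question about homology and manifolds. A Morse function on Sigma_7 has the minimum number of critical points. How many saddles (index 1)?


A perfect Morse function has m_k = b_k.
For Sigma_7: b_0=1, b_1=2g=14, b_2=1.
Saddles m_1 = 2g = 14

14


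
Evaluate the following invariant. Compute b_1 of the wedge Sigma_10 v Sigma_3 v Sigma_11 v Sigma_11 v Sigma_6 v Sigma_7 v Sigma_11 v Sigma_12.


For a wedge X v Y: reduced H_k(X v Y) = H_k(X) + H_k(Y).
Each Sigma_g contributes b_1 = 2g.
b_1 = 20 + 6 + 22 + 22 + 12 + 14 + 22 + 24 = 142

142


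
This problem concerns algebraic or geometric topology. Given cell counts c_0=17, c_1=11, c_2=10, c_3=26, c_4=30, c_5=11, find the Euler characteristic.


chi = sum_k (-1)^k c_k.
= (-1)^0*17 + (-1)^1*11 + (-1)^2*10 + (-1)^3*26 + (-1)^4*30 + (-1)^5*11
= (17) + (-11) + (10) + (-26) + (30) + (-11)
= 9

9


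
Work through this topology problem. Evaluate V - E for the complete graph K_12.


K_12: V = 12, E = C(12,2) = 66.
chi = V - E = 12 - 66 = -54

-54


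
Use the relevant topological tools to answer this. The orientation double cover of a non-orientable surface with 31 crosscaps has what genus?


chi(N_31) = 2 - 31 = -29.
Double cover: chi(Sigma_g) = 2 * chi(N_31) = 2*(-29) = -58.
2 - 2g = -58, so g = (2 - (-58))/2 = 60/2 = 30

30


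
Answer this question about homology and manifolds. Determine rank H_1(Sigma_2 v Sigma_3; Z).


For a wedge: H_1(A v B) = H_1(A) + H_1(B).
b_1(Sigma_2) = 4, b_1(Sigma_3) = 6.
b_1 = 4 + 6 = 10

10


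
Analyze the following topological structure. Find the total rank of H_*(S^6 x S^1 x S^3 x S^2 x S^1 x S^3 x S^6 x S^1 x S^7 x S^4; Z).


Total Betti number is multiplicative under products.
Each S^d (d>=1) has total Betti number 2.
There are 10 sphere factors.
Total = 2^10 = 1024

1024


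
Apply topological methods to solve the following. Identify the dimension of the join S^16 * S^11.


Join of spheres: S^m * S^n = S^{m+n+1}.
dim = 16 + 11 + 1 = 28

28


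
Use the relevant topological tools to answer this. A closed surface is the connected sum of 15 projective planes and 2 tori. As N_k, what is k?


Since a >= 1, the sum is non-orientable; each T^2 can be replaced by RP^2 # RP^2 (since T^2#RP^2 = 3RP^2).
Total crosscaps k = 15 + 2*2 = 19.
Check via chi: chi = 15*1 + 2*0 - (15+2-1)*2 = -17 = 2 - k = -17. Consistent.

19


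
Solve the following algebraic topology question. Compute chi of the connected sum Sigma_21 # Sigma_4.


chi(Sigma_21) = 2 - 2*21 = -40
chi(Sigma_4) = 2 - 2*4 = -6
For surfaces: chi(A#B) = chi(A) + chi(B) - 2.
chi = -40 + -6 - 2 = -48

-48


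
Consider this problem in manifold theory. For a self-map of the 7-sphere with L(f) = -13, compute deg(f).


L(f) = 1 + (-1)^7 deg(f) on S^7.
-13 = 1 + (-1)^7 * deg(f)
(-1)^7 * deg(f) = -14
deg(f) = 14

14


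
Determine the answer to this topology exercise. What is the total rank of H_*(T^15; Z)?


b_k(T^15) = C(15,k), so the sum over k is sum_k C(15,k) = 2^15.
Total = 2^15 = 32768

32768


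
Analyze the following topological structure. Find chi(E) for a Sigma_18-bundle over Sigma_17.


For a fiber bundle F -> E -> B (with CW structure): chi(E) = chi(B) * chi(F).
chi(Sigma_17) = -32, chi(Sigma_18) = -34.
chi(E) = (-32) * (-34) = 1088

1088


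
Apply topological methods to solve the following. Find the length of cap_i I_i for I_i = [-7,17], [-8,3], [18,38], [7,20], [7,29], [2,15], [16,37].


Intersection = [max(a_i), min(b_i)] = [18, 3].
Since 18 > 3, the intersection is empty.
Length = 0

0


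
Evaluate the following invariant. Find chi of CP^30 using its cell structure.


CP^30 has one cell in each even dimension 0, 2, ..., 2*30 (30+1 cells total).
All cells are even-dimensional, so chi = number of cells.
chi = 30 + 1 = 31

31


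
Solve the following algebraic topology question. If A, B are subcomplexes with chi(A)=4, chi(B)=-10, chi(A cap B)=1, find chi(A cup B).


chi(A cup B) = chi(A) + chi(B) - chi(A cap B)
= 4 + (-10) - (1)
= -7

-7


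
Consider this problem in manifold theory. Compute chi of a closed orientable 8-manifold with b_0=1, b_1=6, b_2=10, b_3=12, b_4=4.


By Poincare duality b_k = b_{8-k}, so full Betti numbers: b_0=1, b_1=6, b_2=10, b_3=12, b_4=4, b_5=12, b_6=10, b_7=6, b_8=1.
chi = sum (-1)^k b_k = -10

-10


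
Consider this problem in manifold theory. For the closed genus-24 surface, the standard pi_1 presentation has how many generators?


Standard presentation: pi_1(Sigma_g) = <a_1,b_1,...,a_g,b_g | [a_1,b_1]...[a_g,b_g] = 1>.
Number of generators = 2g = 2*24 = 48

48


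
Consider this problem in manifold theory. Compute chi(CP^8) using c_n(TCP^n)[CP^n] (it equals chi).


For any closed oriented manifold, <e(TM),[M]> = chi(M).
chi(CP^8) = 8+1 = 9

9


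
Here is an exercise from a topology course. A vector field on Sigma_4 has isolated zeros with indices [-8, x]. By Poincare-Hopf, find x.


Poincare-Hopf: sum of indices = chi(M).
chi(Sigma_4) = 2 - 2*4 = -6.
Sum of known indices = -8.
x = chi - (sum known) = -6 - (-8) = 2

2


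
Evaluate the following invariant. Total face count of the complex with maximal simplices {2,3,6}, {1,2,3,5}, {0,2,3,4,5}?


Each maximal simplex on m vertices has 2^m - 1 nonempty faces.
Take the union (dedupe shared faces).
Total distinct faces = 43

43


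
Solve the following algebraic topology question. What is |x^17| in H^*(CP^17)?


|x| = 2 in H^*(CP^n).
|x^17| = 17 * |x| = 17 * 2 = 34

34


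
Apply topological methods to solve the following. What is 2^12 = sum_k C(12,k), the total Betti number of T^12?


b_k(T^12) = C(12,k), so the sum over k is sum_k C(12,k) = 2^12.
Total = 2^12 = 4096

4096


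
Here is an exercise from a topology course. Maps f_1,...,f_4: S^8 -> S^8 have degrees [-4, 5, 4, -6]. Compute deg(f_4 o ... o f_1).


Degree is multiplicative: deg(composition) = product of degrees.
= (-4) * (5) * (4) * (-6) = 480

480


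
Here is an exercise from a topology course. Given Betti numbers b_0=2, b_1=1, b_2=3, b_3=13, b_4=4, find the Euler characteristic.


chi = sum_k (-1)^k b_k.
= (2) + (-1) + (3) + (-13) + (4)
= -5

-5


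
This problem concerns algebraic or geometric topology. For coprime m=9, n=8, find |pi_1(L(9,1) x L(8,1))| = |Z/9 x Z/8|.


pi_1(X x Y) = pi_1(X) x pi_1(Y).
pi_1(L(9,1)) = Z/9, pi_1(L(8,1)) = Z/8.
|Z/9 x Z/8| = 9 * 8 = 72

72


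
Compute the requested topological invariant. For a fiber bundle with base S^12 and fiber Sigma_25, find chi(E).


chi(S^12) = 2 (n even), chi(Sigma_25) = 2 - 2*25 = -48.
chi(E) = 2 * (-48) = -96

-96


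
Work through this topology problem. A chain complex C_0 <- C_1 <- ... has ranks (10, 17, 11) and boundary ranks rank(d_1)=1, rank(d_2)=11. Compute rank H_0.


rank H_k = rank(ker d_k) - rank(im d_{k+1}).
rank(ker d_0) = rank(C_0) - rank(d_0) = 10 - 0 = 10.
rank(im d_{0+1}) = 1.
rank H_0 = 10 - 1 = 9

9


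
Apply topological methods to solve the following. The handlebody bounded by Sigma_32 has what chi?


A genus-g handlebody deformation retracts to a wedge of g circles.
chi(vee_g S^1) = 1 - g.
chi(H_32) = 1 - 32 = -31

-31


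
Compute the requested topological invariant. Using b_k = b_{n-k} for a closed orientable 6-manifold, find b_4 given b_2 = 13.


Poincare duality for closed orientable n-manifolds: b_k = b_{n-k}.
Here n = 6, so b_4 = b_2 = 13

13


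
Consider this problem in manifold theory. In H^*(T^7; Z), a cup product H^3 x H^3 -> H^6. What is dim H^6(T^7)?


Cup product: H^p x H^q -> H^{p+q}; here p+q = 3+3 = 6.
rank H^k(T^n) = C(n,k).
C(7,6) = 7

7


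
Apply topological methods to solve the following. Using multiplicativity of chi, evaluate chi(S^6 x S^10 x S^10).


chi is multiplicative: chi(X x Y) = chi(X) chi(Y).
Each even-dim sphere has chi = 2. There are 3 factors.
chi = 2^3 = 8

8


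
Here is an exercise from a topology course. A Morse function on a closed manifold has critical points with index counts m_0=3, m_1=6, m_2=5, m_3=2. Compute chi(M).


Morse theory: chi(M) = sum_k (-1)^k m_k where m_k = #(index-k critical points).
= (3) + (-6) + (5) + (-2) = 0

0


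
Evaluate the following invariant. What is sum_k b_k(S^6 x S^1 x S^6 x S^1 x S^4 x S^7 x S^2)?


Total Betti number is multiplicative under products.
Each S^d (d>=1) has total Betti number 2.
There are 7 sphere factors.
Total = 2^7 = 128

128


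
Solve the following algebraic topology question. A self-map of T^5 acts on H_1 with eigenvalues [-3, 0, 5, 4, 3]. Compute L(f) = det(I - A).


For a torus self-map: L(f) = det(I - A) where A acts on H_1.
L(f) = (1--3) * (1-0) * (1-5) * (1-4) * (1-3) = 4 * 1 * -4 * -3 * -2 = -96

-96


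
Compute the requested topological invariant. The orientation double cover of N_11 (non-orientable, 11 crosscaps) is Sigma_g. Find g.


chi(N_11) = 2 - 11 = -9.
Double cover: chi(Sigma_g) = 2 * chi(N_11) = 2*(-9) = -18.
2 - 2g = -18, so g = (2 - (-18))/2 = 20/2 = 10

10


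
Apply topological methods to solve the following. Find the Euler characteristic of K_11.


K_11: V = 11, E = C(11,2) = 55.
chi = V - E = 11 - 55 = -44

-44


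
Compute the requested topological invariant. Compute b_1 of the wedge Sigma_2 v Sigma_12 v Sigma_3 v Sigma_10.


For a wedge X v Y: reduced H_k(X v Y) = H_k(X) + H_k(Y).
Each Sigma_g contributes b_1 = 2g.
b_1 = 4 + 24 + 6 + 20 = 54

54


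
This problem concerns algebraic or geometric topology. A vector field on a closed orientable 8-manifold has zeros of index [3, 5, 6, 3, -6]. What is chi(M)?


Poincare-Hopf: chi(M) = sum of indices of zeros.
chi = (3) + (5) + (6) + (3) + (-6) = 11

11


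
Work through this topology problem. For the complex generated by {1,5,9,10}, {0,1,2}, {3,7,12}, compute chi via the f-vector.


Enumerate all faces; f-vector: f_0=9, f_1=12, f_2=6, f_3=1.
chi = sum (-1)^k f_k = 2

2


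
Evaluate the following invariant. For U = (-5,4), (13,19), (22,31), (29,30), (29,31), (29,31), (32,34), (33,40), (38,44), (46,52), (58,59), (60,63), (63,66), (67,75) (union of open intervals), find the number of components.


Sort and merge overlapping open intervals.
Merged: (-5,4), (13,19), (22,31), (32,44), (46,52), (58,59), (60,63), (63,66), (67,75).
Number of components = 9

9


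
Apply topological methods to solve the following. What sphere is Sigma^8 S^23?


Each suspension raises dimension by 1: Sigma S^n = S^{n+1}.
Sigma^8 S^23 = S^{23+8} = S^31

31


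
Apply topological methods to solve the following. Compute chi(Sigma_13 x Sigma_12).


chi(Sigma_13) = 2 - 2*13 = -24
chi(Sigma_12) = 2 - 2*12 = -22
chi(product) = (-24) * (-22) = 528

528


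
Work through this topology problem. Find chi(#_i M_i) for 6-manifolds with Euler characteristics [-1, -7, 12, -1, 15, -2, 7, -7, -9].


For n-manifolds: chi(A#B) = chi(A) + chi(B) - chi(S^6).
chi(S^6) = 1 + (-1)^6 = 2.
chi(#) = (sum chi_i) - (9-1)*chi(S^6) = 7 - 8*2 = -9

-9


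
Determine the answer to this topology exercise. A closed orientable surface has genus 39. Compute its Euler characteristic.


For a closed orientable surface of genus g: chi = 2 - 2g.
Here g = 39.
chi = 2 - 2*39 = 2 - 78 = -76

-76


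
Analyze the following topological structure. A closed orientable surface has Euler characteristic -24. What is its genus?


chi = 2 - 2g for closed orientable surfaces.
-24 = 2 - 2g
2g = 2 - (-24) = 26
g = 13

13


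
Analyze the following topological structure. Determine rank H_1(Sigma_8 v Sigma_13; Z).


For a wedge: H_1(A v B) = H_1(A) + H_1(B).
b_1(Sigma_8) = 16, b_1(Sigma_13) = 26.
b_1 = 16 + 26 = 42

42


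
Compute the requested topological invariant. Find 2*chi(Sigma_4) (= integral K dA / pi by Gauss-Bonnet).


Gauss-Bonnet: integral K dA = 2*pi*chi(M).
chi(Sigma_4) = 2 - 2*4 = -6.
(integral K dA)/pi = 2*chi = 2*(-6) = -12

-12


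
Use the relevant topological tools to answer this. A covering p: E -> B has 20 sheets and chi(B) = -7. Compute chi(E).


For a finite covering: chi(E) = (number of sheets) * chi(B).
chi(E) = 20 * (-7) = -140

-140


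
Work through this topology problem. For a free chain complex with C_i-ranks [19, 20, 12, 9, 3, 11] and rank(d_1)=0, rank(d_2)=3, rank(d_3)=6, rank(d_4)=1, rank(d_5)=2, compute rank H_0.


rank H_k = rank(ker d_k) - rank(im d_{k+1}).
rank(ker d_0) = rank(C_0) - rank(d_0) = 19 - 0 = 19.
rank(im d_{0+1}) = 0.
rank H_0 = 19 - 0 = 19

19


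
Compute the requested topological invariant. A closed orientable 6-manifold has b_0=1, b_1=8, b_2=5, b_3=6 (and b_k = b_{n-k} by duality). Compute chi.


By Poincare duality b_k = b_{6-k}, so full Betti numbers: b_0=1, b_1=8, b_2=5, b_3=6, b_4=5, b_5=8, b_6=1.
chi = sum (-1)^k b_k = -10

-10


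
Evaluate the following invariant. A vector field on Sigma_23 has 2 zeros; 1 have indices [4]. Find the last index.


Poincare-Hopf: sum of indices = chi(M).
chi(Sigma_23) = 2 - 2*23 = -44.
Sum of known indices = 4.
x = chi - (sum known) = -44 - (4) = -48

-48


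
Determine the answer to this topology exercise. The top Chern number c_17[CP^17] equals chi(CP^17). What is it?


For any closed oriented manifold, <e(TM),[M]> = chi(M).
chi(CP^17) = 17+1 = 18

18


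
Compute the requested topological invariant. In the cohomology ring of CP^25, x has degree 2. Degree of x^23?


|x| = 2 in H^*(CP^n).
|x^23| = 23 * |x| = 23 * 2 = 46

46


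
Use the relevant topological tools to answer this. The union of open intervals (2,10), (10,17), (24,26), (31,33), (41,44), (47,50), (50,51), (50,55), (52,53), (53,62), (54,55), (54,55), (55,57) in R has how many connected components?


Sort and merge overlapping open intervals.
Merged: (2,10), (10,17), (24,26), (31,33), (41,44), (47,50), (50,62).
Number of components = 7

7


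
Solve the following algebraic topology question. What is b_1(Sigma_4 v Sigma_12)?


For a wedge: H_1(A v B) = H_1(A) + H_1(B).
b_1(Sigma_4) = 8, b_1(Sigma_12) = 24.
b_1 = 8 + 24 = 32

32


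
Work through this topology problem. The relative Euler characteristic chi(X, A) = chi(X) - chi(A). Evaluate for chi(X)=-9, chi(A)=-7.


Relative Euler characteristic: chi(X, A) = chi(X) - chi(A).
= -9 - (-7) = -2

-2


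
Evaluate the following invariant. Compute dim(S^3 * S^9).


Join of spheres: S^m * S^n = S^{m+n+1}.
dim = 3 + 9 + 1 = 13

13


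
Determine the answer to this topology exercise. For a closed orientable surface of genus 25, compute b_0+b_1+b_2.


For Sigma_25: b_0 = 1, b_1 = 2g = 50, b_2 = 1.
Total = 1 + 50 + 1 = 52

52


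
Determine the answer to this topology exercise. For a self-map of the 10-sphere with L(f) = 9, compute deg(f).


L(f) = 1 + (-1)^10 deg(f) on S^10.
9 = 1 + (-1)^10 * deg(f)
(-1)^10 * deg(f) = 8
deg(f) = 8

8


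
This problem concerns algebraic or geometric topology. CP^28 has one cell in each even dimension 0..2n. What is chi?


CP^28 has one cell in each even dimension 0, 2, ..., 2*28 (28+1 cells total).
All cells are even-dimensional, so chi = number of cells.
chi = 28 + 1 = 29

29


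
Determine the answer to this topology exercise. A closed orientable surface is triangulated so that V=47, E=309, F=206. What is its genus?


chi = V - E + F = 47 - 309 + 206 = -56
For orientable closed surface: chi = 2 - 2g, so g = (2 - chi)/2.
g = (2 - (-56)) / 2 = 58 / 2 = 29

29


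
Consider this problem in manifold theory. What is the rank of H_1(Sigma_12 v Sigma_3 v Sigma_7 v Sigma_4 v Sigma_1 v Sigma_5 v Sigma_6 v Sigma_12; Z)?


For a wedge X v Y: reduced H_k(X v Y) = H_k(X) + H_k(Y).
Each Sigma_g contributes b_1 = 2g.
b_1 = 24 + 6 + 14 + 8 + 2 + 10 + 12 + 24 = 100

100


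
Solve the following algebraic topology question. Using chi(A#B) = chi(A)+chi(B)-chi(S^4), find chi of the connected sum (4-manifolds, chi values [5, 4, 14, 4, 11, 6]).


For n-manifolds: chi(A#B) = chi(A) + chi(B) - chi(S^4).
chi(S^4) = 1 + (-1)^4 = 2.
chi(#) = (sum chi_i) - (6-1)*chi(S^4) = 44 - 5*2 = 34

34


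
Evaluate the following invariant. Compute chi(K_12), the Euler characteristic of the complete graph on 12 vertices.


K_12: V = 12, E = C(12,2) = 66.
chi = V - E = 12 - 66 = -54

-54


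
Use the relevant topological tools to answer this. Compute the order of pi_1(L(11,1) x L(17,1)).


pi_1(X x Y) = pi_1(X) x pi_1(Y).
pi_1(L(11,1)) = Z/11, pi_1(L(17,1)) = Z/17.
|Z/11 x Z/17| = 11 * 17 = 187

187


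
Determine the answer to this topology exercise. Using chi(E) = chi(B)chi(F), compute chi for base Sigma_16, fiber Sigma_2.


For a fiber bundle F -> E -> B (with CW structure): chi(E) = chi(B) * chi(F).
chi(Sigma_16) = -30, chi(Sigma_2) = -2.
chi(E) = (-30) * (-2) = 60

60


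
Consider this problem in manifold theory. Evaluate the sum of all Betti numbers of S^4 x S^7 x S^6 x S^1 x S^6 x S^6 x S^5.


Total Betti number is multiplicative under products.
Each S^d (d>=1) has total Betti number 2.
There are 7 sphere factors.
Total = 2^7 = 128

128


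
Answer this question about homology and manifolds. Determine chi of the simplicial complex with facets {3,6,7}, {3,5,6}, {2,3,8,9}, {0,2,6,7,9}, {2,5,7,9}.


Enumerate all faces; f-vector: f_0=8, f_1=22, f_2=19, f_3=7, f_4=1.
chi = sum (-1)^k f_k = -1

-1


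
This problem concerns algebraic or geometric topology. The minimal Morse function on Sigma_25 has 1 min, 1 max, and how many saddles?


A perfect Morse function has m_k = b_k.
For Sigma_25: b_0=1, b_1=2g=50, b_2=1.
Saddles m_1 = 2g = 50

50


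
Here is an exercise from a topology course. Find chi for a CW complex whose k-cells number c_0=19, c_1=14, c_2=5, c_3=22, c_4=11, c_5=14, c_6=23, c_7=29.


chi = sum_k (-1)^k c_k.
= (-1)^0*19 + (-1)^1*14 + (-1)^2*5 + (-1)^3*22 + (-1)^4*11 + (-1)^5*14 + (-1)^6*23 + (-1)^7*29
= (19) + (-14) + (5) + (-22) + (11) + (-14) + (23) + (-29)
= -21

-21


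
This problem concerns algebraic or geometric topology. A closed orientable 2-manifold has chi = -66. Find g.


chi = 2 - 2g for closed orientable surfaces.
-66 = 2 - 2g
2g = 2 - (-66) = 68
g = 34

34


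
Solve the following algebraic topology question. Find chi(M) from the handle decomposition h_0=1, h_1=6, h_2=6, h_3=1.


Handles of index k contribute (-1)^k to chi (same as CW cells).
chi = (1) + (-6) + (6) + (-1) = 0

0


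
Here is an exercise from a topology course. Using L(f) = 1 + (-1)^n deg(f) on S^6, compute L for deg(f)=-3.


On S^6: L(f) = tr(f_0*) + (-1)^6 tr(f_6*) = 1 + (-1)^6 * deg(f).
L(f) = 1 + (-1)^6 * -3 = 1 + -3 = -2

-2


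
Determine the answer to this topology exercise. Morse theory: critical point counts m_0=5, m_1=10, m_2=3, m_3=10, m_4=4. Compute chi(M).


Morse theory: chi(M) = sum_k (-1)^k m_k where m_k = #(index-k critical points).
= (5) + (-10) + (3) + (-10) + (4) = -8

-8


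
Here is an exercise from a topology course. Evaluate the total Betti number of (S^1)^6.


b_k(T^6) = C(6,k), so the sum over k is sum_k C(6,k) = 2^6.
Total = 2^6 = 64

64


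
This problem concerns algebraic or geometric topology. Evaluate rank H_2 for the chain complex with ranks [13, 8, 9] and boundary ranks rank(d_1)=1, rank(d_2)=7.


rank H_k = rank(ker d_k) - rank(im d_{k+1}).
rank(ker d_2) = rank(C_2) - rank(d_2) = 9 - 7 = 2.
rank(im d_{2+1}) = 0.
rank H_2 = 2 - 0 = 2

2


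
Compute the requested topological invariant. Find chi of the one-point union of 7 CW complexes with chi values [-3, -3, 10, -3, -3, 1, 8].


chi(A v B) = chi(A) + chi(B) - 1 (one point identified).
For 7 spaces: chi = (sum chi_i) - (7 - 1).
sum = 7; chi = 7 - 6 = 1

1


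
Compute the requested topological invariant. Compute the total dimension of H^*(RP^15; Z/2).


H^k(RP^15; Z/2) = Z/2 for each 0 <= k <= 15.
Total dimension = 15 + 1 = 16

16


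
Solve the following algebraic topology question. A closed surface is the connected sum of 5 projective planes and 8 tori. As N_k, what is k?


Since a >= 1, the sum is non-orientable; each T^2 can be replaced by RP^2 # RP^2 (since T^2#RP^2 = 3RP^2).
Total crosscaps k = 5 + 2*8 = 21.
Check via chi: chi = 5*1 + 8*0 - (5+8-1)*2 = -19 = 2 - k = -19. Consistent.

21


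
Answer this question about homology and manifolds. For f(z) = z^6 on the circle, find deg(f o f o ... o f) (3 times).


deg(f) = 6. Degree is multiplicative: deg(f^3) = (deg f)^3.
deg(f^3) = (6)^3 = 216

216


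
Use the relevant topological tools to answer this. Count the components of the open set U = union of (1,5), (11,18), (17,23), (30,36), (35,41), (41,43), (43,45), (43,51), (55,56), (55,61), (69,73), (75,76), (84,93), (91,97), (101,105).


Sort and merge overlapping open intervals.
Merged: (1,5), (11,23), (30,41), (41,43), (43,51), (55,61), (69,73), (75,76), (84,97), (101,105).
Number of components = 10

10


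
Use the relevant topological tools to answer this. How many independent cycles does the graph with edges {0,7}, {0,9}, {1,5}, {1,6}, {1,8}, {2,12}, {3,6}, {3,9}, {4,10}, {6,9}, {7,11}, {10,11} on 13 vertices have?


b_1 = E - V + (number of components).
E = 12, V = 13, components = 2.
b_1 = 12 - 13 + 2 = 1

1


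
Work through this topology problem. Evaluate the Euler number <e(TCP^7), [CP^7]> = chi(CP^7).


For any closed oriented manifold, <e(TM),[M]> = chi(M).
chi(CP^7) = 7+1 = 8

8


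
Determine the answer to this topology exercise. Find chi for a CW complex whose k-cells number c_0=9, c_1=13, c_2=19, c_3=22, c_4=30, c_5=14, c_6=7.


chi = sum_k (-1)^k c_k.
= (-1)^0*9 + (-1)^1*13 + (-1)^2*19 + (-1)^3*22 + (-1)^4*30 + (-1)^5*14 + (-1)^6*7
= (9) + (-13) + (19) + (-22) + (30) + (-14) + (7)
= 16

16


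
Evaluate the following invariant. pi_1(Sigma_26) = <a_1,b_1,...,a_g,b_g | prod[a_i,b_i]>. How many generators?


Standard presentation: pi_1(Sigma_g) = <a_1,b_1,...,a_g,b_g | [a_1,b_1]...[a_g,b_g] = 1>.
Number of generators = 2g = 2*26 = 52

52


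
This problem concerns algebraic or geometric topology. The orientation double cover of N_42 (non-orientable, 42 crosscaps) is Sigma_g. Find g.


chi(N_42) = 2 - 42 = -40.
Double cover: chi(Sigma_g) = 2 * chi(N_42) = 2*(-40) = -80.
2 - 2g = -80, so g = (2 - (-80))/2 = 82/2 = 41

41


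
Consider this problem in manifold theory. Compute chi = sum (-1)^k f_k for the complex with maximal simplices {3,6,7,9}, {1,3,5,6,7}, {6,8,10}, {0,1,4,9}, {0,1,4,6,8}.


Enumerate all faces; f-vector: f_0=10, f_1=27, f_2=27, f_3=12, f_4=2.
chi = sum (-1)^k f_k = 0

0


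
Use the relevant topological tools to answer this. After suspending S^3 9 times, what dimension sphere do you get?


Each suspension raises dimension by 1: Sigma S^n = S^{n+1}.
Sigma^9 S^3 = S^{3+9} = S^12

12


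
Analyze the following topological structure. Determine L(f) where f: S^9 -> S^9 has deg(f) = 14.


On S^9: L(f) = tr(f_0*) + (-1)^9 tr(f_9*) = 1 + (-1)^9 * deg(f).
L(f) = 1 + (-1)^9 * 14 = 1 + -14 = -13

-13


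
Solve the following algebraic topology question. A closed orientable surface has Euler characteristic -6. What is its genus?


chi = 2 - 2g for closed orientable surfaces.
-6 = 2 - 2g
2g = 2 - (-6) = 8
g = 4

4


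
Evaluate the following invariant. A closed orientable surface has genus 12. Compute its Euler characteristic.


For a closed orientable surface of genus g: chi = 2 - 2g.
Here g = 12.
chi = 2 - 2*12 = 2 - 24 = -22

-22


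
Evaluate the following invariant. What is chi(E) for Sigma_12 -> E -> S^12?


chi(S^12) = 2 (n even), chi(Sigma_12) = 2 - 2*12 = -22.
chi(E) = 2 * (-22) = -44

-44


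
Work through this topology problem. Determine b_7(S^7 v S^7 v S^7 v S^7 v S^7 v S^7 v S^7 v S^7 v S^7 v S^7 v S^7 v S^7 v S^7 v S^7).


For a wedge of spheres, H_k (k>0) is free on one generator per sphere of dimension k.
Spheres of dimension 7: count = 14.
b_7 = 14

14


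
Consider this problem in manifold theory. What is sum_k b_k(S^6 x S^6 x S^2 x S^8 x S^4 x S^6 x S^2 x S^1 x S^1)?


Total Betti number is multiplicative under products.
Each S^d (d>=1) has total Betti number 2.
There are 9 sphere factors.
Total = 2^9 = 512

512


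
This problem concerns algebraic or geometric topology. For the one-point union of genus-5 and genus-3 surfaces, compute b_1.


For a wedge: H_1(A v B) = H_1(A) + H_1(B).
b_1(Sigma_5) = 10, b_1(Sigma_3) = 6.
b_1 = 10 + 6 = 16

16


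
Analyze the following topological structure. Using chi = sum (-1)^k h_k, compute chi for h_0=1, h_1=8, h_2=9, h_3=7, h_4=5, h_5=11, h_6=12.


Handles of index k contribute (-1)^k to chi (same as CW cells).
chi = (1) + (-8) + (9) + (-7) + (5) + (-11) + (12) = 1

1


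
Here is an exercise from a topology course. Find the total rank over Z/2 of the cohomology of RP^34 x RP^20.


dim H^*(RP^n; Z/2) = n+1 (one Z/2 in each degree 0..n).
Total Betti number is multiplicative.
Total = (34+1) * (20+1) = 35 * 21 = 735

735


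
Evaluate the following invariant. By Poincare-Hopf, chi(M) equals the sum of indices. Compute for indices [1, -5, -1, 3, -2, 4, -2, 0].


Poincare-Hopf: chi(M) = sum of indices of zeros.
chi = (1) + (-5) + (-1) + (3) + (-2) + (4) + (-2) + (0) = -2

-2


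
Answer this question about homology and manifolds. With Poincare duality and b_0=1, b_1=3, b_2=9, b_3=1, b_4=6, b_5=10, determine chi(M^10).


By Poincare duality b_k = b_{10-k}, so full Betti numbers: b_0=1, b_1=3, b_2=9, b_3=1, b_4=6, b_5=10, b_6=6, b_7=1, b_8=9, b_9=3, b_10=1.
chi = sum (-1)^k b_k = 14

14


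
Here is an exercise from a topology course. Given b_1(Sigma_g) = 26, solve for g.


For a closed orientable surface: b_1 = 2g.
26 = 2g
g = 26 / 2 = 13

13


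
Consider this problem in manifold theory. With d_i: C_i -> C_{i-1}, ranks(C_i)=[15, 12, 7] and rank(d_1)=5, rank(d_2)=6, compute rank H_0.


rank H_k = rank(ker d_k) - rank(im d_{k+1}).
rank(ker d_0) = rank(C_0) - rank(d_0) = 15 - 0 = 15.
rank(im d_{0+1}) = 5.
rank H_0 = 15 - 5 = 10

10


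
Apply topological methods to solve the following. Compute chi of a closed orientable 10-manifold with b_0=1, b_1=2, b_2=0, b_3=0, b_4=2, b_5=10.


By Poincare duality b_k = b_{10-k}, so full Betti numbers: b_0=1, b_1=2, b_2=0, b_3=0, b_4=2, b_5=10, b_6=2, b_7=0, b_8=0, b_9=2, b_10=1.
chi = sum (-1)^k b_k = -8

-8
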